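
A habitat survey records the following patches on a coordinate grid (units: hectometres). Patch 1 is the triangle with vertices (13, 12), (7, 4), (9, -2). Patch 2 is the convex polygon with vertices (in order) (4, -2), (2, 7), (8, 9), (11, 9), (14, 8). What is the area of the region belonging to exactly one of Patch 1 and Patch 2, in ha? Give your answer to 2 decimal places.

|Patch 1| = 26, |Patch 2| = 65.5, |Patch 1∩Patch 2| = 15.587.
|Patch 1 △ Patch 2| = |Patch 1| + |Patch 2| − 2·|Patch 1∩Patch 2| = 26 + 65.5 − 31.1739 = 60.33.

60.33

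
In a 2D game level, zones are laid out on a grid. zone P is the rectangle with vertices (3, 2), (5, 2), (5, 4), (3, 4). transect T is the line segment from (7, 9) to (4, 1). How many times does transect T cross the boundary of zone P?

The segment meets the boundary at (4.375,2), (5,3.667).

2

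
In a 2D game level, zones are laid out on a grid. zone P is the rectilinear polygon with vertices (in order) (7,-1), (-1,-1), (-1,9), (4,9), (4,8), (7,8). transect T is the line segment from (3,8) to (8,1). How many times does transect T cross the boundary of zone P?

1

The segment meets the boundary at (7,2.4).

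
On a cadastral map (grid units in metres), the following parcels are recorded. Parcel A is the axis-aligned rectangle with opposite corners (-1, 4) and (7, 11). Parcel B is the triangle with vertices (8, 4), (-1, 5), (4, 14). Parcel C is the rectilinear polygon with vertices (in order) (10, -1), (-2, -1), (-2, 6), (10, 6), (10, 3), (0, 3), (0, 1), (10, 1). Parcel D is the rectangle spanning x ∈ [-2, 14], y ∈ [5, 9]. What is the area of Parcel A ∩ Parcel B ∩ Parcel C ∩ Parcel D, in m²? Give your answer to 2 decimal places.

The intersection is the polygon with vertices (-0.444,6), (7,6), (7,5), (-1,5).
By the shoelace formula its area is 7.72.

7.72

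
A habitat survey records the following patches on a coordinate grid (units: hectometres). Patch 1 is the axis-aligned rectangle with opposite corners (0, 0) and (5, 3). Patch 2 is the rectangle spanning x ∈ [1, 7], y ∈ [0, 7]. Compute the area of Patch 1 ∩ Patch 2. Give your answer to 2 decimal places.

12.00

|Patch 1∩Patch 2|: x∈[1,5], y∈[0,3] → 4·3 = 12.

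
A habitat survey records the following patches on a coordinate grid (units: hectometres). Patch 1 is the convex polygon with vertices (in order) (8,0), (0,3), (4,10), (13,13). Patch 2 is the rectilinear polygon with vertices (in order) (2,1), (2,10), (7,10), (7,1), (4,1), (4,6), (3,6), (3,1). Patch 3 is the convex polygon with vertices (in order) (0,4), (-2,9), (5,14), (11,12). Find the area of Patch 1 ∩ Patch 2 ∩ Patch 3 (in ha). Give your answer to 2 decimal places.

10.14

The intersection is the polygon with vertices (2,6.5), (4,10), (7,10), (7,9.091), (2,5.455).
By the shoelace formula its area is 10.14.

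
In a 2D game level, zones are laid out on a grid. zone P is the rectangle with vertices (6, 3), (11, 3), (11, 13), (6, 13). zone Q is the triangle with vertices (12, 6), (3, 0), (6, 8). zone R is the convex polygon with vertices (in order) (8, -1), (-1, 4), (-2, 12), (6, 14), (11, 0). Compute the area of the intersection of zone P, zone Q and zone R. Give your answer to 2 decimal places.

12.72

The intersection is the polygon with vertices (7.5,3), (6,3), (6,8), (8.432,7.189), (9.461,4.308).
By the shoelace formula its area is 12.72.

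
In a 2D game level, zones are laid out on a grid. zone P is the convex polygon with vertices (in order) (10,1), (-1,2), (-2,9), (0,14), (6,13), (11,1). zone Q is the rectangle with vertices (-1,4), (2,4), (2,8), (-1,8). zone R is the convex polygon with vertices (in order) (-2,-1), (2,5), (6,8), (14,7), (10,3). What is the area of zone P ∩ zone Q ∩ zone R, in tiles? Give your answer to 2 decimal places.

0.33

The intersection is the polygon with vertices (2,4), (1.333,4), (2,5).
By the shoelace formula its area is 0.33.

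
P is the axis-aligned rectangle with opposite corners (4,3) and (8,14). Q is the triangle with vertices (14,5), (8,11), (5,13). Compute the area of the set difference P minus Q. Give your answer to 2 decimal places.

|P| = 44, |P∩Q| = 1.
|P ∖ Q| = |P| − |P∩Q| = 44 − 1 = 43.00.

43.00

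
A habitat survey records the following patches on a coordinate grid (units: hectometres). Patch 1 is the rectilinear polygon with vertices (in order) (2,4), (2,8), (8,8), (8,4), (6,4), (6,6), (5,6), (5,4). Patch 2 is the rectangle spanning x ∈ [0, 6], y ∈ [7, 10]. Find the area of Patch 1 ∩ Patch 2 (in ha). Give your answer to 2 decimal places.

The intersection is the polygon with vertices (2,8), (6,8), (6,7), (2,7).
By the shoelace formula its area is 4.00.

4.00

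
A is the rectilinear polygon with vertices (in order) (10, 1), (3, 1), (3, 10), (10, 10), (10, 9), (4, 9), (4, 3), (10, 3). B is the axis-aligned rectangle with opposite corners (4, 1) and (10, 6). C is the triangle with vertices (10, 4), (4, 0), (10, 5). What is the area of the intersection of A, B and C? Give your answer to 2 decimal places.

1.20

The intersection is the polygon with vertices (8.5,3), (5.5,1), (5.2,1), (7.6,3).
By the shoelace formula its area is 1.20.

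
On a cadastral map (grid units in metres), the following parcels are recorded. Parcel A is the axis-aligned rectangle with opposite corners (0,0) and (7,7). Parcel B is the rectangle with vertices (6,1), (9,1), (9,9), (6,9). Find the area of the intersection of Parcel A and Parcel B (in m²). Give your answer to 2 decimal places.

6.00

|Parcel A∩Parcel B|: x∈[6,7], y∈[1,7] → 1·6 = 6.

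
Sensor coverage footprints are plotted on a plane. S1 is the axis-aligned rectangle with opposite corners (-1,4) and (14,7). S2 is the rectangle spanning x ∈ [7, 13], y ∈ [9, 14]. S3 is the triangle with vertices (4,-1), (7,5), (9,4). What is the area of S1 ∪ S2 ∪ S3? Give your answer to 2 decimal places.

81.25

By inclusion–exclusion:
Individual areas: |S1| = 45, |S2| = 30, |S3| = 7.5.
|S1∩S2| = 0 (no overlap).
|S1∩S3| = 1.25.
|S2∩S3| = 0.
|S1∩S2∩S3| = 0.
|S1 ∪ S2 ∪ S3| = 82.5 − 1.25 + 0 = 81.25.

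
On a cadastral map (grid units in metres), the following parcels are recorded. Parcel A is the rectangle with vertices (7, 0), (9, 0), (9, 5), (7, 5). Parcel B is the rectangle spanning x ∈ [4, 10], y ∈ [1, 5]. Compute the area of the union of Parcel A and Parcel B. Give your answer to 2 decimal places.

26.00

By inclusion–exclusion:
Individual areas: |Parcel A| = 10, |Parcel B| = 24.
|Parcel A∩Parcel B|: x∈[7,9], y∈[1,5] → 2·4 = 8.
|Parcel A ∪ Parcel B| = 34 − 8 = 26.00.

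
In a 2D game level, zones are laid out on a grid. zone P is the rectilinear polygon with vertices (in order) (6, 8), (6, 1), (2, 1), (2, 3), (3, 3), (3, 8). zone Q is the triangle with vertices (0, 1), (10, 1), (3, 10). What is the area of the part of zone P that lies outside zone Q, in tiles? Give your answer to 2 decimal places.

|zone P| = 23, |zone P∩zone Q| = 21.6587.
|zone P ∖ zone Q| = |zone P| − |zone P∩zone Q| = 23 − 21.6587 = 1.34.

1.34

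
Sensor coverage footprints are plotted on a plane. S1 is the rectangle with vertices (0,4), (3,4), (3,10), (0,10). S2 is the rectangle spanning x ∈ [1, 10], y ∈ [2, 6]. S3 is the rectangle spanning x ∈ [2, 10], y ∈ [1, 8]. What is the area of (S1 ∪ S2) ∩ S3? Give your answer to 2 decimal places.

34.00

The region (S1 ∪ S2) ∩ S3 is the polygon with vertices (3,6), (10,6), (10,2), (2,2), (2,8), (3,8).
By the shoelace formula its area is 34.00.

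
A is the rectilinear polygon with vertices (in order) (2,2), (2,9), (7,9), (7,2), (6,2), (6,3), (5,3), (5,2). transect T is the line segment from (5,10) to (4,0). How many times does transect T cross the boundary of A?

2

The segment meets the boundary at (4.2,2), (4.9,9).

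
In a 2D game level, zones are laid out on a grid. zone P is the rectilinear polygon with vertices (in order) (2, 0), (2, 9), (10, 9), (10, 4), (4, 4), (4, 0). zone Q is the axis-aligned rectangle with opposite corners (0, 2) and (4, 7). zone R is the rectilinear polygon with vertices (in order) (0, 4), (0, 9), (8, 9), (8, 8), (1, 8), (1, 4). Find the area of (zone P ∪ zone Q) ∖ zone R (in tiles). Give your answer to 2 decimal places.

|zone P ∪ zone Q| = 58.
|(zone P ∪ zone Q) ∩ zone R| = 9.
|(zone P ∪ zone Q) ∖ zone R| = 58 − 9 = 49.00.

49.00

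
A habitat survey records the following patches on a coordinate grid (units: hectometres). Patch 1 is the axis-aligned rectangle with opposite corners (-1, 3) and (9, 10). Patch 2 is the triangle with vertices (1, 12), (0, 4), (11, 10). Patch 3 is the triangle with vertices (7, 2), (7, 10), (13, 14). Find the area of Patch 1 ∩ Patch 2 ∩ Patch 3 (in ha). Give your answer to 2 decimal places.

The intersection is the polygon with vertices (9,8.909), (7,7.818), (7,10), (9,10).
By the shoelace formula its area is 3.27.

3.27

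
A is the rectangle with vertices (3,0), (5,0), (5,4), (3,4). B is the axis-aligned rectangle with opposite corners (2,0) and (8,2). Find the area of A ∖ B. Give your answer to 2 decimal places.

4.00

|A∩B|: x∈[3,5], y∈[0,2] → 2·2 = 4.
|A| = 8.
|A ∖ B| = |A| − |A∩B| = 8 − 4 = 4.00.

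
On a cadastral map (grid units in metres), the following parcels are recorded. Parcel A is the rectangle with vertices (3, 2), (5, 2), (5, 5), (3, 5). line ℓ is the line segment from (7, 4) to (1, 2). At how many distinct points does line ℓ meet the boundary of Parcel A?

The segment meets the boundary at (3,2.667), (5,3.333).

2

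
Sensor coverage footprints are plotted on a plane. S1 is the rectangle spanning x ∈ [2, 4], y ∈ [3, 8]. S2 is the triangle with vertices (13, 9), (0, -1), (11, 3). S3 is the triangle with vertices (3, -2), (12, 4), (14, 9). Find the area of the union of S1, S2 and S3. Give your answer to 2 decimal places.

By inclusion–exclusion:
Individual areas: |S1| = 10, |S2| = 29, |S3| = 16.5.
|S1∩S2| = 0.
|S1∩S3| = 0.
|S2∩S3| = 9.1143.
|S1∩S2∩S3| = 0.
|S1 ∪ S2 ∪ S3| = 55.5 − 9.1143 + 0 = 46.39.

46.39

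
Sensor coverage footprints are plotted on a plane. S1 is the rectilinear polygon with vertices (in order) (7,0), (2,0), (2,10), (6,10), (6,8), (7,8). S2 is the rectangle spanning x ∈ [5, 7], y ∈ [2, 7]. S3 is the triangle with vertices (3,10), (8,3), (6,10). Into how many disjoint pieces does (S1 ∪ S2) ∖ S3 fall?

(S1 ∪ S2) ∖ S3 splits into 2 disjoint pieces (area 38.8, area 0.3214).

2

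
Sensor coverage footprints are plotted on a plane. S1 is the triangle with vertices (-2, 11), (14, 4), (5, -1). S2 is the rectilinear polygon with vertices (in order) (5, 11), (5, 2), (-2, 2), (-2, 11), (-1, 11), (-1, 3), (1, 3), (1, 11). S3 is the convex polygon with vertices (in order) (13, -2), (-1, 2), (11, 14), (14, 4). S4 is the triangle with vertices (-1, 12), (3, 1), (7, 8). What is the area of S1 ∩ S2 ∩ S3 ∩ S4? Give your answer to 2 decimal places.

10.51

The intersection is the polygon with vertices (3.25,2), (1.684,4.684), (4.957,7.957), (5,7.938), (5,4.5), (3.571,2).
By the shoelace formula its area is 10.51.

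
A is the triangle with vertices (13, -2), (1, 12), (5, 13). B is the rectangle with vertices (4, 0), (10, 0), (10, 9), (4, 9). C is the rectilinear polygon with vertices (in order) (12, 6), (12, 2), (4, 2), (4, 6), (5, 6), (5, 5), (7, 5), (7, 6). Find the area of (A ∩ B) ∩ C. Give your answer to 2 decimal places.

6.64

The region (A ∩ B) ∩ C is the polygon with vertices (10,3.625), (10,2), (9.571,2), (7,5), (7,6), (8.733,6).
By the shoelace formula its area is 6.64.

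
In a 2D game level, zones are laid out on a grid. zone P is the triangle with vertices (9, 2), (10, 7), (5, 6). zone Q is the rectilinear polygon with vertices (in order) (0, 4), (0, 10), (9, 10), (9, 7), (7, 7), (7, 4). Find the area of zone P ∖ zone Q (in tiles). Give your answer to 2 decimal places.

|zone P| = 12, |zone P∩zone Q| = 2.4.
|zone P ∖ zone Q| = |zone P| − |zone P∩zone Q| = 12 − 2.4 = 9.60.

9.60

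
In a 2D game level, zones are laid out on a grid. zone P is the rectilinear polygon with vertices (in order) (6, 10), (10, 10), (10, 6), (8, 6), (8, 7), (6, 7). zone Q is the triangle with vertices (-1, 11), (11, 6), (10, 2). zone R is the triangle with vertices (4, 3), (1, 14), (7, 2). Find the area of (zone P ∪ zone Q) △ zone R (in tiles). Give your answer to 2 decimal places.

46.62

|zone P ∪ zone Q| = 37.5.
|(zone P ∪ zone Q) ∩ zone R| = 2.9415.
|(zone P ∪ zone Q) △ zone R| = 37.5 + 15 − 5.8831 = 46.62.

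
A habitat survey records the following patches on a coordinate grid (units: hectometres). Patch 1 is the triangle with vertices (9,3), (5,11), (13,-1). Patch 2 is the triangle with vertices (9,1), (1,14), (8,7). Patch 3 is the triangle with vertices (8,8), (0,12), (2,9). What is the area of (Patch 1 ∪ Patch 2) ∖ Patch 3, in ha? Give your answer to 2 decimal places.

20.62

|Patch 1 ∪ Patch 2| = 23.2778.
|(Patch 1 ∪ Patch 2) ∩ Patch 3| = 2.6537.
|(Patch 1 ∪ Patch 2) ∖ Patch 3| = 23.2778 − 2.6537 = 20.62.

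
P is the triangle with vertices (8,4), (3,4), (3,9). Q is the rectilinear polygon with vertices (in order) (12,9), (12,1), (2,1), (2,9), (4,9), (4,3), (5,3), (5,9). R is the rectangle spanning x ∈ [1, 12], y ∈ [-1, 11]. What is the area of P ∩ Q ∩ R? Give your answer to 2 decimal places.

9.00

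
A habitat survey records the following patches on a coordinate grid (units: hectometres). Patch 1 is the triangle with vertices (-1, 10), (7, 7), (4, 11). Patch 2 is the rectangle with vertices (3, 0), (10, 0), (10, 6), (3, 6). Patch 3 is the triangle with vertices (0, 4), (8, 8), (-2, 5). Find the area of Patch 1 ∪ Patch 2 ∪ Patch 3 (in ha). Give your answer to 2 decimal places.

61.11

By inclusion–exclusion:
Individual areas: |Patch 1| = 11.5, |Patch 2| = 42, |Patch 3| = 8.
|Patch 1∩Patch 2| = 0.
|Patch 1∩Patch 3| = 0.1383.
|Patch 2∩Patch 3| = 0.25.
|Patch 1∩Patch 2∩Patch 3| = 0.
|Patch 1 ∪ Patch 2 ∪ Patch 3| = 61.5 − 0.3883 + 0 = 61.11.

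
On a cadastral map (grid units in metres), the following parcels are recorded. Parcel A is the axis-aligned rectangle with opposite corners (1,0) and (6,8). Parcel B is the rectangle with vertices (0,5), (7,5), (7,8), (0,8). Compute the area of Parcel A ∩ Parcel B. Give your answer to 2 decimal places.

|Parcel A∩Parcel B|: x∈[1,6], y∈[5,8] → 5·3 = 15.

15.00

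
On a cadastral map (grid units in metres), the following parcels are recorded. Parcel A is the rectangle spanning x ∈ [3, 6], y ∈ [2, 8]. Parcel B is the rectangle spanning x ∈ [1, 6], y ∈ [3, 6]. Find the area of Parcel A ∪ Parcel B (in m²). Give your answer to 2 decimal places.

By inclusion–exclusion:
Individual areas: |Parcel A| = 18, |Parcel B| = 15.
|Parcel A∩Parcel B|: x∈[3,6], y∈[3,6] → 3·3 = 9.
|Parcel A ∪ Parcel B| = 33 − 9 = 24.00.

24.00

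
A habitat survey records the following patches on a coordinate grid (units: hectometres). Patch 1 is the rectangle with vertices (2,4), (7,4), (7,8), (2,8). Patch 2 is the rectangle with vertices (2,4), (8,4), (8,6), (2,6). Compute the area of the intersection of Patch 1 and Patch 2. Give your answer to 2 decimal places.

10.00

|Patch 1∩Patch 2|: x∈[2,7], y∈[4,6] → 5·2 = 10.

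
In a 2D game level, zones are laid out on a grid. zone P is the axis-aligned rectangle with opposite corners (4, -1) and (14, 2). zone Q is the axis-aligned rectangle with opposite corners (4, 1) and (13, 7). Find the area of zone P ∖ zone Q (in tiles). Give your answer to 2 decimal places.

|zone P∩zone Q|: x∈[4,13], y∈[1,2] → 9·1 = 9.
|zone P| = 30.
|zone P ∖ zone Q| = |zone P| − |zone P∩zone Q| = 30 − 9 = 21.00.

21.00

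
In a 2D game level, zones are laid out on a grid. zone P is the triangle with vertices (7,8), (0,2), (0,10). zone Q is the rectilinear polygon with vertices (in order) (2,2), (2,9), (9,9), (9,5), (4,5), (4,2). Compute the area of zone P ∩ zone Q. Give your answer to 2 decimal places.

The intersection is the polygon with vertices (2,3.714), (2,9), (3.5,9), (7,8).
By the shoelace formula its area is 13.96.

13.96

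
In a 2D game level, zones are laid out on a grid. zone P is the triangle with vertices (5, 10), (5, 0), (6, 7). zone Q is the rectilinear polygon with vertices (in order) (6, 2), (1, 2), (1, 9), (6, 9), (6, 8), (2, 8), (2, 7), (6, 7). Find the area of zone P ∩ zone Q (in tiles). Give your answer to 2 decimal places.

3.71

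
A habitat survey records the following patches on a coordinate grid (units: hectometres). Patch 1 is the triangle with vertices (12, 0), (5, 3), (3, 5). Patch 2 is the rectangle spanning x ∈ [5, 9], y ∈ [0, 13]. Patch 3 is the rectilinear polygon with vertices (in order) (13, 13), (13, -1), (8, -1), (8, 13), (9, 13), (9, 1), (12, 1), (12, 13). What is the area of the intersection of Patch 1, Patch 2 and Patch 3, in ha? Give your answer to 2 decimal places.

0.44

The intersection is the polygon with vertices (9,1.667), (9,1.286), (8,1.714), (8,2.222).
By the shoelace formula its area is 0.44.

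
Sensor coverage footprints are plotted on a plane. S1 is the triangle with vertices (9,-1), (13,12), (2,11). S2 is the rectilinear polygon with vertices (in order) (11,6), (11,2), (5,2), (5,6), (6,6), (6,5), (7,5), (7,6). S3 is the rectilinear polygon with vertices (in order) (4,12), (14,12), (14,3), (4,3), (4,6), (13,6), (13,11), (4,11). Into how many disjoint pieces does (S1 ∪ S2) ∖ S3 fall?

(S1 ∪ S2) ∖ S3 splits into 2 disjoint pieces (area 10.0096, area 42.5055).

2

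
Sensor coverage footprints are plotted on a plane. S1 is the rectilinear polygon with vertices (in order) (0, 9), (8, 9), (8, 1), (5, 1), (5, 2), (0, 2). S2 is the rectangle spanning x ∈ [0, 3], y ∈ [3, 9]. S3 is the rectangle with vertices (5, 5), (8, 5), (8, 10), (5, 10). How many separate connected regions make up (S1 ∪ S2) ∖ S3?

1

(S1 ∪ S2) ∖ S3 is a single connected region.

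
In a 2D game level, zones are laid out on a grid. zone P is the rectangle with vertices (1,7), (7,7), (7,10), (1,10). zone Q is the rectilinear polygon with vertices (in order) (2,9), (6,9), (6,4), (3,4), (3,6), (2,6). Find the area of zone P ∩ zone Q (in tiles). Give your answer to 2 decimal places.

8.00

The intersection is the polygon with vertices (2,7), (2,9), (6,9), (6,7).
By the shoelace formula its area is 8.00.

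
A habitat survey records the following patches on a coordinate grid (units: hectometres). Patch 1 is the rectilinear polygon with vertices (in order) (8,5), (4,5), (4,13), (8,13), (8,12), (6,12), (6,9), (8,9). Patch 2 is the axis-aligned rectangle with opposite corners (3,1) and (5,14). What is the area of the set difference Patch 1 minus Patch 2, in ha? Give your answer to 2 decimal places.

|Patch 1| = 26, |Patch 1∩Patch 2| = 8.
|Patch 1 ∖ Patch 2| = |Patch 1| − |Patch 1∩Patch 2| = 26 − 8 = 18.00.

18.00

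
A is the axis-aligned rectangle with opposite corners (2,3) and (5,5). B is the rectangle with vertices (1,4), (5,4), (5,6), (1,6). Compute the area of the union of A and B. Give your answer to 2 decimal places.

By inclusion–exclusion:
Individual areas: |A| = 6, |B| = 8.
|A∩B|: x∈[2,5], y∈[4,5] → 3·1 = 3.
|A ∪ B| = 14 − 3 = 11.00.

11.00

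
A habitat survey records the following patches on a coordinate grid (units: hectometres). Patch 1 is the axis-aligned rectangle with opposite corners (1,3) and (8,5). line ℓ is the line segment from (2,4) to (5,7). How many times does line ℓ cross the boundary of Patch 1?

The segment meets the boundary at (3,5).

1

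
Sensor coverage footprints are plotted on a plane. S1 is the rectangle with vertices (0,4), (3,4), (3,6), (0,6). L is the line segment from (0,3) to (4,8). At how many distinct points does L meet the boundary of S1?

2

The segment meets the boundary at (2.4,6), (0.8,4).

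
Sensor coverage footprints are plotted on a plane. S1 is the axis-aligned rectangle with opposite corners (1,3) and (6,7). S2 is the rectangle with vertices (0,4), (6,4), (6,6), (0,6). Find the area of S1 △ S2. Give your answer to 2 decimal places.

12.00

|S1∩S2|: x∈[1,6], y∈[4,6] → 5·2 = 10.
|S1 △ S2| = |S1| + |S2| − 2·|S1∩S2| = 20 + 12 − 20 = 12.00.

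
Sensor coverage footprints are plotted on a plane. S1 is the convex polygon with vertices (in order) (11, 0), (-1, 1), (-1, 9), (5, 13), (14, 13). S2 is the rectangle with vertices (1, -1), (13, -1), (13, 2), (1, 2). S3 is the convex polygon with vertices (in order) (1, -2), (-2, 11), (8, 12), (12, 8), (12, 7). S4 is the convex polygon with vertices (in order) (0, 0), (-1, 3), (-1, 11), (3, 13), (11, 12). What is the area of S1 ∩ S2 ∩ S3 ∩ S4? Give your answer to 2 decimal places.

The intersection is the polygon with vertices (1.833,2), (1,1.091), (1,2).
By the shoelace formula its area is 0.38.

0.38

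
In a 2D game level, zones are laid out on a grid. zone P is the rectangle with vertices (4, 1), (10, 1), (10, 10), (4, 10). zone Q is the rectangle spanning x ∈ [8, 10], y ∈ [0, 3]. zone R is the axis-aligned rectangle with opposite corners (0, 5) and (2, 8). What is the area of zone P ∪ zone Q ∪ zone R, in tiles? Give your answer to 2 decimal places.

By inclusion–exclusion:
Individual areas: |zone P| = 54, |zone Q| = 6, |zone R| = 6.
|zone P∩zone Q|: x∈[8,10], y∈[1,3] → 2·2 = 4.
|zone P∩zone R| = 0 (no overlap).
|zone Q∩zone R| = 0 (no overlap).
|zone P∩zone Q∩zone R| = 0.
|zone P ∪ zone Q ∪ zone R| = 66 − 4 + 0 = 62.00.

62.00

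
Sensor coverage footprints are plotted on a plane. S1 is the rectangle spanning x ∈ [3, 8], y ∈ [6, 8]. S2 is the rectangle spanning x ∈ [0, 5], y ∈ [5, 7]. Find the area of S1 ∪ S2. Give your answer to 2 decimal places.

18.00

By inclusion–exclusion:
Individual areas: |S1| = 10, |S2| = 10.
|S1∩S2|: x∈[3,5], y∈[6,7] → 2·1 = 2.
|S1 ∪ S2| = 20 − 2 = 18.00.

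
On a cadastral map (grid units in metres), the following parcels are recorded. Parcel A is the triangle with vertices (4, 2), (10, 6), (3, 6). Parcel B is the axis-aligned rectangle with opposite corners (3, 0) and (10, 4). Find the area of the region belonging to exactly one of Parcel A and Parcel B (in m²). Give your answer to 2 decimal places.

35.00

|Parcel A| = 14, |Parcel B| = 28, |Parcel A∩Parcel B| = 3.5.
|Parcel A △ Parcel B| = |Parcel A| + |Parcel B| − 2·|Parcel A∩Parcel B| = 14 + 28 − 7 = 35.00.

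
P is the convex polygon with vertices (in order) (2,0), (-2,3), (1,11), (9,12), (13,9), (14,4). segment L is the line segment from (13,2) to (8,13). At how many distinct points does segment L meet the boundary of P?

The segment meets the boundary at (8.484,11.935), (12.342,3.447).

2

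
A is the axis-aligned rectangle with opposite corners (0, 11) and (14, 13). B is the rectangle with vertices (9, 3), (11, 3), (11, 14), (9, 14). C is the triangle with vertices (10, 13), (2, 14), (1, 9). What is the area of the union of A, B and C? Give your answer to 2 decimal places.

54.14

By inclusion–exclusion:
Individual areas: |A| = 28, |B| = 22, |C| = 20.5.
|A∩B|: x∈[9,11], y∈[11,13] → 2·2 = 4.
|A∩C| = 12.3.
|B∩C| = 0.2847.
|A∩B∩C| = 0.2222.
|A ∪ B ∪ C| = 70.5 − 16.5847 + 0.2222 = 54.14.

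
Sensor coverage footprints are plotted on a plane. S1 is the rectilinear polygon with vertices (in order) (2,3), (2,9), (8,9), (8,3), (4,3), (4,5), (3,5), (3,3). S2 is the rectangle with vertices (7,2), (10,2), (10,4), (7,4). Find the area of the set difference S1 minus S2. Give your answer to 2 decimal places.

|S1| = 34, |S1∩S2| = 1.
|S1 ∖ S2| = |S1| − |S1∩S2| = 34 − 1 = 33.00.

33.00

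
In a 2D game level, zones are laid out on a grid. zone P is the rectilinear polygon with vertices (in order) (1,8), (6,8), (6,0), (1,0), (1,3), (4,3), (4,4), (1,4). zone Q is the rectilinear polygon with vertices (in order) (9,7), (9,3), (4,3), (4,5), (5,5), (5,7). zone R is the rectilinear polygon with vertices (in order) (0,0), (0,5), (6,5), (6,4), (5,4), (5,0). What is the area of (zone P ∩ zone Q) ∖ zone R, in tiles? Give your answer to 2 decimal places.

3.00

|zone P ∩ zone Q| = 6.
|(zone P ∩ zone Q) ∩ zone R| = 3.
|(zone P ∩ zone Q) ∖ zone R| = 6 − 3 = 3.00.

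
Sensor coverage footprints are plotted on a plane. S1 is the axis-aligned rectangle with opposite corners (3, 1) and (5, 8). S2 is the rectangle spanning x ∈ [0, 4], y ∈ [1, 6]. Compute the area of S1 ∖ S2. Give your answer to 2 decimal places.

|S1∩S2|: x∈[3,4], y∈[1,6] → 1·5 = 5.
|S1| = 14.
|S1 ∖ S2| = |S1| − |S1∩S2| = 14 − 5 = 9.00.

9.00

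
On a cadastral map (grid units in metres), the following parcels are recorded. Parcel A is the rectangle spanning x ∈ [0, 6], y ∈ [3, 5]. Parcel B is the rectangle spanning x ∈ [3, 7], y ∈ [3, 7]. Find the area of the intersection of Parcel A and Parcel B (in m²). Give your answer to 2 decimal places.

|Parcel A∩Parcel B|: x∈[3,6], y∈[3,5] → 3·2 = 6.

6.00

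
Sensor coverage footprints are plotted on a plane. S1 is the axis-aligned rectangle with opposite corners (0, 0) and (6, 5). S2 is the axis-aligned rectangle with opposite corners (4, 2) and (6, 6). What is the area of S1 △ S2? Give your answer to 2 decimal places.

26.00

|S1∩S2|: x∈[4,6], y∈[2,5] → 2·3 = 6.
|S1 △ S2| = |S1| + |S2| − 2·|S1∩S2| = 30 + 8 − 12 = 26.00.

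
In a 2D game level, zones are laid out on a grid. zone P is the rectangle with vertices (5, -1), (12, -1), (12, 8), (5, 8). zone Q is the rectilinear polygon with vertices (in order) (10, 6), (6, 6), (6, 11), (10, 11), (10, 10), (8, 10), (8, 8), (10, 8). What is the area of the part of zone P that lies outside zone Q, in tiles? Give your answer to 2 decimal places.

55.00

|zone P| = 63, |zone P∩zone Q| = 8.
|zone P ∖ zone Q| = |zone P| − |zone P∩zone Q| = 63 − 8 = 55.00.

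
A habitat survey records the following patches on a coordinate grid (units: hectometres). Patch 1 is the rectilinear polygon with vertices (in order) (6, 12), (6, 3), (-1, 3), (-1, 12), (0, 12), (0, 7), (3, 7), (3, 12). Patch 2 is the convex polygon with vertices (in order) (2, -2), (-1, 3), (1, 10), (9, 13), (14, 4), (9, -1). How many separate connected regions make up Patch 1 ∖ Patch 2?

Patch 1 ∖ Patch 2 splits into 2 disjoint pieces (area 2.0625, area 7.2857).

2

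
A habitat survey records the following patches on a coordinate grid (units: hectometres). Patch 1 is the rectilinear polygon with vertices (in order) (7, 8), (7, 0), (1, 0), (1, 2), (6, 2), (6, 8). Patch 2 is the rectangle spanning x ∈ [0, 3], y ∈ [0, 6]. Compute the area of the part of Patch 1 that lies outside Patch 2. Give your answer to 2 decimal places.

|Patch 1| = 18, |Patch 1∩Patch 2| = 4.
|Patch 1 ∖ Patch 2| = |Patch 1| − |Patch 1∩Patch 2| = 18 − 4 = 14.00.

14.00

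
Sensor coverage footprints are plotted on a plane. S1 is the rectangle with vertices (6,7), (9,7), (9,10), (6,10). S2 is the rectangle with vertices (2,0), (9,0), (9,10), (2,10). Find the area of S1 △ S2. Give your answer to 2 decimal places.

|S1∩S2|: x∈[6,9], y∈[7,10] → 3·3 = 9.
|S1 △ S2| = |S1| + |S2| − 2·|S1∩S2| = 9 + 70 − 18 = 61.00.

61.00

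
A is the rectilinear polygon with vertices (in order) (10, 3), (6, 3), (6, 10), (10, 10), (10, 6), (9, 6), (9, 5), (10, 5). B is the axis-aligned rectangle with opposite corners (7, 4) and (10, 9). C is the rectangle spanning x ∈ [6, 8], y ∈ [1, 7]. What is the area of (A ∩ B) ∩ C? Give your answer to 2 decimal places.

3.00

The region (A ∩ B) ∩ C is the polygon with vertices (7,4), (7,7), (8,7), (8,4).
By the shoelace formula its area is 3.00.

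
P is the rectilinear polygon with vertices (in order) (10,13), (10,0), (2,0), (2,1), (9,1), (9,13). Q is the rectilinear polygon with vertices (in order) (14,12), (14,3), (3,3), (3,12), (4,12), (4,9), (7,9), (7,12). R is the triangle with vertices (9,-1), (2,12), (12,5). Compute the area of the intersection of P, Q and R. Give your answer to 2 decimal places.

The intersection is the polygon with vertices (9,3), (9,7.1), (10,6.4), (10,3).
By the shoelace formula its area is 3.75.

3.75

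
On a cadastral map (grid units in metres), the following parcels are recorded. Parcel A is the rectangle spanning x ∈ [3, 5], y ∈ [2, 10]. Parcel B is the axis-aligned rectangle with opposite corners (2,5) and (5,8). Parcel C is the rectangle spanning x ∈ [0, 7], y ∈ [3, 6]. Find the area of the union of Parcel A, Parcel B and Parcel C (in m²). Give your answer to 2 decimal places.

33.00

By inclusion–exclusion:
Individual areas: |Parcel A| = 16, |Parcel B| = 9, |Parcel C| = 21.
|Parcel A∩Parcel B|: x∈[3,5], y∈[5,8] → 2·3 = 6.
|Parcel A∩Parcel C|: x∈[3,5], y∈[3,6] → 2·3 = 6.
|Parcel B∩Parcel C|: x∈[2,5], y∈[5,6] → 3·1 = 3.
|Parcel A∩Parcel B∩Parcel C| = 2.
|Parcel A ∪ Parcel B ∪ Parcel C| = 46 − 15 + 2 = 33.00.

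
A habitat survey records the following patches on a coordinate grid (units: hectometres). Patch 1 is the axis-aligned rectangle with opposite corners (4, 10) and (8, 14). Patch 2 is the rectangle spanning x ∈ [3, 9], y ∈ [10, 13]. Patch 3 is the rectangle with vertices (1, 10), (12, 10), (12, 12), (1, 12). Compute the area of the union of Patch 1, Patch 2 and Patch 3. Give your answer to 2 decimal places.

32.00

By inclusion–exclusion:
Individual areas: |Patch 1| = 16, |Patch 2| = 18, |Patch 3| = 22.
|Patch 1∩Patch 2|: x∈[4,8], y∈[10,13] → 4·3 = 12.
|Patch 1∩Patch 3|: x∈[4,8], y∈[10,12] → 4·2 = 8.
|Patch 2∩Patch 3|: x∈[3,9], y∈[10,12] → 6·2 = 12.
|Patch 1∩Patch 2∩Patch 3| = 8.
|Patch 1 ∪ Patch 2 ∪ Patch 3| = 56 − 32 + 8 = 32.00.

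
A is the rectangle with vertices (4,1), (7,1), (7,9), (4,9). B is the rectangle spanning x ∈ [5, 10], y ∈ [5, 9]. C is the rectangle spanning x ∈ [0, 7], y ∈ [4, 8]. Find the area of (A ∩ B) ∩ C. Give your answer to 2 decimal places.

6.00

The region (A ∩ B) ∩ C is the polygon with vertices (5,5), (5,8), (7,8), (7,5).
By the shoelace formula its area is 6.00.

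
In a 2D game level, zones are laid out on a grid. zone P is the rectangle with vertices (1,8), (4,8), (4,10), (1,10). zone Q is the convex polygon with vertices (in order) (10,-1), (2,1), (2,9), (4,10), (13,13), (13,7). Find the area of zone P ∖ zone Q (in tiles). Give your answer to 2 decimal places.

3.00

|zone P| = 6, |zone P∩zone Q| = 3.
|zone P ∖ zone Q| = |zone P| − |zone P∩zone Q| = 6 − 3 = 3.00.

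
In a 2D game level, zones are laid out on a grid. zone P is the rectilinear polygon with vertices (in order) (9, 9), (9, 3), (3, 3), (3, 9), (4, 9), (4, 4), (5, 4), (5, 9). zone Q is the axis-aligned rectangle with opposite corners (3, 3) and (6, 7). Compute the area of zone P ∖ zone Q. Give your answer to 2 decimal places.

22.00

|zone P| = 31, |zone P∩zone Q| = 9.
|zone P ∖ zone Q| = |zone P| − |zone P∩zone Q| = 31 − 9 = 22.00.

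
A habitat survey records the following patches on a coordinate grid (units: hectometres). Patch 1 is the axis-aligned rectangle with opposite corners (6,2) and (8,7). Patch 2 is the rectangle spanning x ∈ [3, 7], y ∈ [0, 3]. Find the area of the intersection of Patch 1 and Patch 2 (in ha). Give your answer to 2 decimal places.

1.00

|Patch 1∩Patch 2|: x∈[6,7], y∈[2,3] → 1·1 = 1.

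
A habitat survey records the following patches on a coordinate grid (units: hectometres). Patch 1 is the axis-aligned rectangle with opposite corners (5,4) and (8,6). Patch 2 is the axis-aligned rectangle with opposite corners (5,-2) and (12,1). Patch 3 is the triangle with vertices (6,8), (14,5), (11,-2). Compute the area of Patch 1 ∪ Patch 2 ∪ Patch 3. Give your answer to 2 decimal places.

By inclusion–exclusion:
Individual areas: |Patch 1| = 6, |Patch 2| = 21, |Patch 3| = 32.5.
|Patch 1∩Patch 2| = 0 (no overlap).
|Patch 1∩Patch 3| = 1.
|Patch 2∩Patch 3| = 4.0833.
|Patch 1∩Patch 2∩Patch 3| = 0.
|Patch 1 ∪ Patch 2 ∪ Patch 3| = 59.5 − 5.0833 + 0 = 54.42.

54.42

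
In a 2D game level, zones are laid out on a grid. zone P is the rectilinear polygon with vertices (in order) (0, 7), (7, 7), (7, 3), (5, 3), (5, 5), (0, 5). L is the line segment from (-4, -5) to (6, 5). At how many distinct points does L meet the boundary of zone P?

1

The segment meets the boundary at (5,4).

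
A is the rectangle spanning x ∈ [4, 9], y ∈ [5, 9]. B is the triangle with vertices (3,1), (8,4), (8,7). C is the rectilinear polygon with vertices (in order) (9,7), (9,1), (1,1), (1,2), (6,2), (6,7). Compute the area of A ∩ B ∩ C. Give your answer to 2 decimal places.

The intersection is the polygon with vertices (8,7), (8,5), (6.333,5).
By the shoelace formula its area is 1.67.

1.67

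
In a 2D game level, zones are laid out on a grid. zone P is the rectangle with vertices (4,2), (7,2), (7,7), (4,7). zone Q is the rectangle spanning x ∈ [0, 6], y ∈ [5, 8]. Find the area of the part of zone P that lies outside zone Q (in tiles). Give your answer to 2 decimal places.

|zone P∩zone Q|: x∈[4,6], y∈[5,7] → 2·2 = 4.
|zone P| = 15.
|zone P ∖ zone Q| = |zone P| − |zone P∩zone Q| = 15 − 4 = 11.00.

11.00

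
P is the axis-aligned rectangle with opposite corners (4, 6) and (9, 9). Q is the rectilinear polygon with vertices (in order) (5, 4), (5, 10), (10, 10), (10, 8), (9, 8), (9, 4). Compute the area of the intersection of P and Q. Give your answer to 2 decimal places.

The intersection is the polygon with vertices (9,6), (5,6), (5,9), (9,9), (9,8).
By the shoelace formula its area is 12.00.

12.00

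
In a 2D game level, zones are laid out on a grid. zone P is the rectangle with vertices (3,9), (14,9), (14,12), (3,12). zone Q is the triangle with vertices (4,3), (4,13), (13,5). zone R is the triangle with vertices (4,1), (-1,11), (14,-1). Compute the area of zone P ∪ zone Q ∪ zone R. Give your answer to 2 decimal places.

106.74

By inclusion–exclusion:
Individual areas: |zone P| = 33, |zone Q| = 45, |zone R| = 45.
|zone P∩zone Q| = 8.4375.
|zone P∩zone R| = 0.
|zone Q∩zone R| = 7.8261.
|zone P∩zone Q∩zone R| = 0.
|zone P ∪ zone Q ∪ zone R| = 123 − 16.2636 + 0 = 106.74.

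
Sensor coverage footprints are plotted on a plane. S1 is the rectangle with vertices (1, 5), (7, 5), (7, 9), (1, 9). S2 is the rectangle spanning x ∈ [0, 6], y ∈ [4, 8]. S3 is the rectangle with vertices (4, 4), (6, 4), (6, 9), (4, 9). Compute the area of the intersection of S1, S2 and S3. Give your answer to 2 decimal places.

The intersection is the polygon with vertices (6,8), (6,5), (4,5), (4,8).
By the shoelace formula its area is 6.00.

6.00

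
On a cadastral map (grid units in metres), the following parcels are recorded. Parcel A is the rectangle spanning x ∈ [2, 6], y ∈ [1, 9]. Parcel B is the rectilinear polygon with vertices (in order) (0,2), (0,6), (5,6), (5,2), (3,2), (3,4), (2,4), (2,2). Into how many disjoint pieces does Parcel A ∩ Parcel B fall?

1

Parcel A ∩ Parcel B is a single connected region.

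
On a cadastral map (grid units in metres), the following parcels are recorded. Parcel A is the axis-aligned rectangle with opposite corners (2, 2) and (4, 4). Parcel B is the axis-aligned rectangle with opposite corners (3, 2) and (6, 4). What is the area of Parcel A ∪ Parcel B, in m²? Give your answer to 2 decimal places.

By inclusion–exclusion:
Individual areas: |Parcel A| = 4, |Parcel B| = 6.
|Parcel A∩Parcel B|: x∈[3,4], y∈[2,4] → 1·2 = 2.
|Parcel A ∪ Parcel B| = 10 − 2 = 8.00.

8.00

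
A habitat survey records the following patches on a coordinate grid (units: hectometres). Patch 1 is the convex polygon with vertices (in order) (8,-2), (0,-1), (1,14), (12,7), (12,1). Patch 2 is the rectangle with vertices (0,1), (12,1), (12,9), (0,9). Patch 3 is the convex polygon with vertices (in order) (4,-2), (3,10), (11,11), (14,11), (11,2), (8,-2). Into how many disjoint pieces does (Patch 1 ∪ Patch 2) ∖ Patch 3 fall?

(Patch 1 ∪ Patch 2) ∖ Patch 3 splits into 2 disjoint pieces (area 50.3225, area 5.5).

2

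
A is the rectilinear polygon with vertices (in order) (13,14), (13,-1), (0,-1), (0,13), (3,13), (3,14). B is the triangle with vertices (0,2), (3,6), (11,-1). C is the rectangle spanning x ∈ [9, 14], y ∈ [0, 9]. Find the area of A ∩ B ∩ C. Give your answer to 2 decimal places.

0.32

The intersection is the polygon with vertices (9.857,0), (9,0), (9,0.75).
By the shoelace formula its area is 0.32.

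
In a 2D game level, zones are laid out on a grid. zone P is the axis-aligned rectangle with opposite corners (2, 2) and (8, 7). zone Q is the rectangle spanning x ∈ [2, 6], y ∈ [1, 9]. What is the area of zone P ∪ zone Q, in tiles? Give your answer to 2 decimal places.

By inclusion–exclusion:
Individual areas: |zone P| = 30, |zone Q| = 32.
|zone P∩zone Q|: x∈[2,6], y∈[2,7] → 4·5 = 20.
|zone P ∪ zone Q| = 62 − 20 = 42.00.

42.00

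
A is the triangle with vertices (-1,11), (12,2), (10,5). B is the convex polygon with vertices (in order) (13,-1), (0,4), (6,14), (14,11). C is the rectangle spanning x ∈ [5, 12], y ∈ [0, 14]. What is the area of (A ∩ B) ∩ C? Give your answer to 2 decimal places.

7.86

The region (A ∩ B) ∩ C is the polygon with vertices (12,2), (5,6.846), (5,7.727), (10,5).
By the shoelace formula its area is 7.86.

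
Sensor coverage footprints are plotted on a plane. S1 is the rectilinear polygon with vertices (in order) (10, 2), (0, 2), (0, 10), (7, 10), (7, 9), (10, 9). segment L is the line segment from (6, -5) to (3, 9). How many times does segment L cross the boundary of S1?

The segment meets the boundary at (4.5,2).

1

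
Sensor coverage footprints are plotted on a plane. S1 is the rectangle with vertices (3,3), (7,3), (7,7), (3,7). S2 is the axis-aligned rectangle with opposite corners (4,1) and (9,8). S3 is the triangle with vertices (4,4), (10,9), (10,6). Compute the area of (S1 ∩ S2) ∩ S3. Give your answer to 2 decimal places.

The region (S1 ∩ S2) ∩ S3 is the polygon with vertices (7,5), (4,4), (7,6.5).
By the shoelace formula its area is 2.25.

2.25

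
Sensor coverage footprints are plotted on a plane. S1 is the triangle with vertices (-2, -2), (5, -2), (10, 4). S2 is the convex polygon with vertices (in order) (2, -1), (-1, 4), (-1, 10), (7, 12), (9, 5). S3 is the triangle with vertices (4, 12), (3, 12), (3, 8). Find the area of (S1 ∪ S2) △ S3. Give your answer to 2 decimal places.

105.47

|S1 ∪ S2| = 105.8692.
|(S1 ∪ S2) ∩ S3| = 1.2.
|(S1 ∪ S2) △ S3| = 105.8692 + 2 − 2.4 = 105.47.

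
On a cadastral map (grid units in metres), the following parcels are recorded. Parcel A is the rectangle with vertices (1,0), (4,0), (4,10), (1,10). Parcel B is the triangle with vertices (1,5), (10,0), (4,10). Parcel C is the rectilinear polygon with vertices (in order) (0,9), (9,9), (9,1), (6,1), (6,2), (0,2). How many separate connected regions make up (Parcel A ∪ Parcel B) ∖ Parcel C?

(Parcel A ∪ Parcel B) ∖ Parcel C splits into 3 disjoint pieces (area 6, area 3.3, area 0.7333).

3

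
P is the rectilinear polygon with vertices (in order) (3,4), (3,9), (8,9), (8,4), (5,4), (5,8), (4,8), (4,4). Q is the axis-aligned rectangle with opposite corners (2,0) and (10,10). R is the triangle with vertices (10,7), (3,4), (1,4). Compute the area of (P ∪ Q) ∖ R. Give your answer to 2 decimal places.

77.17

|P ∪ Q| = 80.
|(P ∪ Q) ∩ R| = 2.8333.
|(P ∪ Q) ∖ R| = 80 − 2.8333 = 77.17.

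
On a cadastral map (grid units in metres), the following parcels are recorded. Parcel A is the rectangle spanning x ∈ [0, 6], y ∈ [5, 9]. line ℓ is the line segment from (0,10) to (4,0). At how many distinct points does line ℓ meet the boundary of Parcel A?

The segment meets the boundary at (2,5), (0.4,9).

2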